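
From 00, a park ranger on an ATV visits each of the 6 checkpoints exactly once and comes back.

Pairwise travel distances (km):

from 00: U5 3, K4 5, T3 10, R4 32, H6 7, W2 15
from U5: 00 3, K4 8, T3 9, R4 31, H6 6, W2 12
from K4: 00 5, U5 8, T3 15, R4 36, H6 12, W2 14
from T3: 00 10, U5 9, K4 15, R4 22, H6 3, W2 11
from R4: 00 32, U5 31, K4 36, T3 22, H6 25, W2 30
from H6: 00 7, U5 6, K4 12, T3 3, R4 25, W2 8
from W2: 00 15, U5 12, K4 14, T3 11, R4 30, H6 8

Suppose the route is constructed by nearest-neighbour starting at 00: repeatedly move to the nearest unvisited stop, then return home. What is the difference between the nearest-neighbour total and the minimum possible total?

Excess over optimum: 22 km.

From 00: U5=3, K4=5, H6=7, T3=10, W2=15, R4=32 → choose U5 (3).
From U5: H6=6, K4=8, T3=9, W2=12, R4=31 → choose H6 (6).
From H6: T3=3, W2=8, K4=12, R4=25 → choose T3 (3).
From T3: W2=11, K4=15, R4=22 → choose W2 (11).
From W2: K4=14, R4=30 → choose K4 (14).
From K4: R4=36 → choose R4 (36).
NN route 00 → U5 → H6 → T3 → W2 → K4 → R4 → 00 costs 105.
Optimal: 00 → U5 → H6 → T3 → R4 → W2 → K4 → 00 costs 83 (by enumerating all 360 distinct tours).
Excess = 105 − 83 = 22.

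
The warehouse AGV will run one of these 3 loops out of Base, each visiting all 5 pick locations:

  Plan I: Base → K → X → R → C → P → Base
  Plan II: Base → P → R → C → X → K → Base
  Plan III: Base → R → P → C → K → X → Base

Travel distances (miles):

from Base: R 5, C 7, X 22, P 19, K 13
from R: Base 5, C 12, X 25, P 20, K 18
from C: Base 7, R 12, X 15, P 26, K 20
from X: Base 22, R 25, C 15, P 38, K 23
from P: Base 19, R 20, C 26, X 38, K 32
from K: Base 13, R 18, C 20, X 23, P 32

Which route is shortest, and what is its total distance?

Plan I: 13 + 23 + 25 + 12 + 26 + 19 = 118
Plan II: 19 + 20 + 12 + 15 + 23 + 13 = 102
Plan III: 5 + 20 + 26 + 20 + 23 + 22 = 116

102 miles — Plan II is the shortest.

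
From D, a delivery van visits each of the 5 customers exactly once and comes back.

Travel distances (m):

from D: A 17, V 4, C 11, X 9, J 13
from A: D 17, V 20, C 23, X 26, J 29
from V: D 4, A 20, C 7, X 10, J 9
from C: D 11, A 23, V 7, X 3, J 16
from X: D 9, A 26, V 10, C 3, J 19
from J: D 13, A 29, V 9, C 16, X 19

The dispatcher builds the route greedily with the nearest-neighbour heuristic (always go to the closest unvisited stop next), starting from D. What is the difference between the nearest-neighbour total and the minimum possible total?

D: V=4, X=9, C=11, J=13, A=17 ⇒ V
V: C=7, J=9, X=10, A=20 ⇒ C
C: X=3, J=16, A=23 ⇒ X
X: J=19, A=26 ⇒ J
J: A=29 ⇒ A
NN route D → V → C → X → J → A → D costs 79.
Optimal: D → A → V → J → C → X → D costs 74 (by enumerating all 60 distinct tours).
Excess = 79 − 74 = 5.

5 m longer than the optimal tour.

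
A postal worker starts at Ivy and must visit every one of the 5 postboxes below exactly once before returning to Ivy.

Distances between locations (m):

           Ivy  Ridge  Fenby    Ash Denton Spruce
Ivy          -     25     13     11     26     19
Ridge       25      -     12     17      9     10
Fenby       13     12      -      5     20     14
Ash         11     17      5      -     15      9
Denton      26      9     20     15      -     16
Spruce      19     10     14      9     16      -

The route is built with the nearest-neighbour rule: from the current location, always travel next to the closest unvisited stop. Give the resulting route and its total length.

At Ivy the remaining stops are Ash 11, Fenby 13, Spruce 19, Ridge 25, Denton 26; go to Ash.
At Ash the remaining stops are Fenby 5, Spruce 9, Denton 15, Ridge 17; go to Fenby.
At Fenby the remaining stops are Ridge 12, Spruce 14, Denton 20; go to Ridge.
At Ridge the remaining stops are Denton 9, Spruce 10; go to Denton.
At Denton the remaining stops are Spruce 16; go to Spruce.
Return Spruce→Ivy: 19.
Total = 11 + 5 + 12 + 9 + 16 + 19 = 72.

Total distance 72 m via the nearest-neighbour route Ivy → Ash → Fenby → Ridge → Denton → Spruce → Ivy.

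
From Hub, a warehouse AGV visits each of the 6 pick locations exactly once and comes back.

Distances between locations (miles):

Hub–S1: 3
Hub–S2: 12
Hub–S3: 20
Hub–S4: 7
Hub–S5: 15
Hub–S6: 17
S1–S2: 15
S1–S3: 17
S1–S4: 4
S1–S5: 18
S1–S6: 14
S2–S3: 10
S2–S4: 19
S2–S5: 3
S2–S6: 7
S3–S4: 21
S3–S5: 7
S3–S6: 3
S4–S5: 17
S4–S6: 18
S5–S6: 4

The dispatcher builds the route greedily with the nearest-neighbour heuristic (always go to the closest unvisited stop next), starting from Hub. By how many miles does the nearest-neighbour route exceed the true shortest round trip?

From Hub: S1=3, S4=7, S2=12, S5=15, S6=17, S3=20 → choose S1 (3).
From S1: S4=4, S6=14, S2=15, S3=17, S5=18 → choose S4 (4).
From S4: S5=17, S6=18, S2=19, S3=21 → choose S5 (17).
From S5: S2=3, S6=4, S3=7 → choose S2 (3).
From S2: S6=7, S3=10 → choose S6 (7).
From S6: S3=3 → choose S3 (3).
NN route Hub → S1 → S4 → S5 → S2 → S6 → S3 → Hub costs 57.
Optimal: Hub → S1 → S4 → S3 → S6 → S5 → S2 → Hub costs 50 (by enumerating all 360 distinct tours).
Excess = 57 − 50 = 7.

7 miles longer than the optimal tour.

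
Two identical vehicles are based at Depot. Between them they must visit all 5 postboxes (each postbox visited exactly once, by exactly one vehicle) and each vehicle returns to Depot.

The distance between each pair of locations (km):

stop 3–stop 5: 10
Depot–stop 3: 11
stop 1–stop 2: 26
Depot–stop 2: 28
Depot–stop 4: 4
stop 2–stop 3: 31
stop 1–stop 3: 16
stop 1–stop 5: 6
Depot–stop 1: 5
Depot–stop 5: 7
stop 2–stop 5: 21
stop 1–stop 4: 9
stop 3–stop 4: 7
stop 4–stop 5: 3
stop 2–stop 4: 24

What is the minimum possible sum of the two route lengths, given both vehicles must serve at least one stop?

Check every non-empty split of the stops between the two vehicles; for each half take its own optimal tour:
  {stop 1} + {stop 2, stop 3, stop 4, stop 5}: 10 + 70 = 80
  {stop 2} + {stop 1, stop 3, stop 4, stop 5}: 56 + 32 = 88
  {stop 1, stop 2} + {stop 3, stop 4, stop 5}: 59 + 28 = 87
  {stop 3} + {stop 1, stop 2, stop 4, stop 5}: 22 + 59 = 81
  {stop 1, stop 3} + {stop 2, stop 4, stop 5}: 32 + 56 = 88
  {stop 2, stop 3} + {stop 1, stop 4, stop 5}: 70 + 18 = 88
  … (15 splits in total)
Best: vehicle 1 Depot → stop 1 → Depot = 10; vehicle 2 Depot → stop 2 → stop 5 → stop 3 → stop 4 → Depot = 70; combined 80.

Minimum combined distance: 80 km.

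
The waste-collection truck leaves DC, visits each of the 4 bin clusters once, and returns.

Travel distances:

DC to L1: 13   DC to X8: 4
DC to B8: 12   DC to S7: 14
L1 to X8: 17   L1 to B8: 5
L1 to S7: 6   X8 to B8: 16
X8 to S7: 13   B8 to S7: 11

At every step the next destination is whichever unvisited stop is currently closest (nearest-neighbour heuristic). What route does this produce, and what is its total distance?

Nearest-neighbour total = 40; route DC → X8 → S7 → L1 → B8 → DC.

From DC: distances to unvisited — X8=4, B8=12, L1=13, S7=14. Nearest is X8 (4).
From X8: distances to unvisited — S7=13, B8=16, L1=17. Nearest is S7 (13).
From S7: distances to unvisited — L1=6, B8=11. Nearest is L1 (6).
From L1: distances to unvisited — B8=5. Nearest is B8 (5).
Return B8→DC: 12.
Total = 4 + 13 + 6 + 5 + 12 = 40.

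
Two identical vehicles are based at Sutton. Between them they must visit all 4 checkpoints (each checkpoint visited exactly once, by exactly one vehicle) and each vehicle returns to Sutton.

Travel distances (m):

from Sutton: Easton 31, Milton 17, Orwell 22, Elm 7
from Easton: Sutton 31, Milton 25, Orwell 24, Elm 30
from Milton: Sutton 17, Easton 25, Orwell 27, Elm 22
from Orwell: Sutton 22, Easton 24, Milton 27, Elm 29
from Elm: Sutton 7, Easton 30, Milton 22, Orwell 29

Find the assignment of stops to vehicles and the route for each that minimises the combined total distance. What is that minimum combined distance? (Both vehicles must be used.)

Check every non-empty split of the stops between the two vehicles; for each half take its own optimal tour:
  {Easton} + {Milton, Orwell, Elm}: 62 + 78 = 140
  {Milton} + {Easton, Orwell, Elm}: 34 + 83 = 117
  {Easton, Milton} + {Orwell, Elm}: 73 + 58 = 131
  {Orwell} + {Easton, Milton, Elm}: 44 + 79 = 123
  {Easton, Orwell} + {Milton, Elm}: 77 + 46 = 123
  {Milton, Orwell} + {Easton, Elm}: 66 + 68 = 134
  … (7 splits in total)
  {Easton, Milton, Orwell} + {Elm}: 88 + 14 = 102  ← best
Best: vehicle 1 Sutton → Milton → Easton → Orwell → Sutton = 88; vehicle 2 Sutton → Elm → Sutton = 14; combined 102.

102 m — the smallest possible combined total.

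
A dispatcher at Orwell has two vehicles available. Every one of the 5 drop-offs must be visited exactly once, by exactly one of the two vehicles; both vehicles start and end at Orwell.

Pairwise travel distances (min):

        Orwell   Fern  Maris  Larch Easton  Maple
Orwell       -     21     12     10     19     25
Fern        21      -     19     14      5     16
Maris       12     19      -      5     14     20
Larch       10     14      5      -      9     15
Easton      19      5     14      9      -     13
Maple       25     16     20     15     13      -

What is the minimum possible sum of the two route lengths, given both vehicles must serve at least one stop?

Try each way of splitting the stops between the two vehicles (each non-empty) and, for each split, find the best tour for each vehicle:
  {Fern} + {Maris, Larch, Easton, Maple}: 42 + 64 = 106
  {Maris} + {Fern, Larch, Easton, Maple}: 24 + 64 = 88
  {Fern, Maris} + {Larch, Easton, Maple}: 52 + 57 = 109
  {Larch} + {Fern, Maris, Easton, Maple}: 20 + 71 = 91
  {Fern, Larch} + {Maris, Easton, Maple}: 45 + 64 = 109
  {Maris, Larch} + {Fern, Easton, Maple}: 27 + 64 = 91
  … (15 splits in total)
Best: vehicle 1 Orwell → Maris → Orwell = 24; vehicle 2 Orwell → Fern → Easton → Maple → Larch → Orwell = 64; combined 88.

88 min — the smallest possible combined total.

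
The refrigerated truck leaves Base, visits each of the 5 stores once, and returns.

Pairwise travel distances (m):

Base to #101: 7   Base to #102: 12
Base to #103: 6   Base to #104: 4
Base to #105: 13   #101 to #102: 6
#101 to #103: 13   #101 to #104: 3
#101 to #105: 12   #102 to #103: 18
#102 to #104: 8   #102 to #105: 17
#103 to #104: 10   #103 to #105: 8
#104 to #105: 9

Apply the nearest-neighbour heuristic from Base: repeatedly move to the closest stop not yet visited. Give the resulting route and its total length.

Base → [#104:4 / #103:6 / #101:7 / #102:12 / #105:13] → #104 (4)
#104 → [#101:3 / #102:8 / #105:9 / #103:10] → #101 (3)
#101 → [#102:6 / #105:12 / #103:13] → #102 (6)
#102 → [#105:17 / #103:18] → #105 (17)
#105 → [#103:8] → #103 (8)
Return #103→Base: 6.
Total = 4 + 3 + 6 + 17 + 8 + 6 = 44.

Nearest-neighbour total = 44 m; route Base → #104 → #101 → #102 → #105 → #103 → Base.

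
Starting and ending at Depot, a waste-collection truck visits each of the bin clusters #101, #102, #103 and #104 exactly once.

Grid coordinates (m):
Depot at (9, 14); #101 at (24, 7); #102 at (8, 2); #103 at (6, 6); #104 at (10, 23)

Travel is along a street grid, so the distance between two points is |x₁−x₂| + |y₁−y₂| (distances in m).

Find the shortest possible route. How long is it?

With 4 stops there are 4!/2 = 12 distinct round trips (a route and its reverse cost the same).
Depot-#101-#102-#103-#104-Depot: 22+21+6+21+10 = 80
Depot-#101-#102-#104-#103-Depot: 22+21+23+21+11 = 98
Depot-#101-#103-#102-#104-Depot: 22+19+6+23+10 = 80
Depot-#101-#103-#104-#102-Depot: 22+19+21+23+13 = 98
Depot-#101-#104-#102-#103-Depot: 22+30+23+6+11 = 92
Depot-#101-#104-#103-#102-Depot: 22+30+21+6+13 = 92
Depot-#102-#101-#103-#104-Depot: 13+21+19+21+10 = 84
Depot-#102-#101-#104-#103-Depot: 13+21+30+21+11 = 96
Depot-#102-#103-#101-#104-Depot: 13+6+19+30+10 = 78
Depot-#102-#104-#101-#103-Depot: 13+23+30+19+11 = 96
Depot-#103-#101-#102-#104-Depot: 11+19+21+23+10 = 84
Depot-#103-#102-#101-#104-Depot: 11+6+21+30+10 = 78
The minimum is 78.
One optimal route: Depot → #102 → #103 → #101 → #104 → Depot (or its reverse).

78 m — the shortest possible round trip.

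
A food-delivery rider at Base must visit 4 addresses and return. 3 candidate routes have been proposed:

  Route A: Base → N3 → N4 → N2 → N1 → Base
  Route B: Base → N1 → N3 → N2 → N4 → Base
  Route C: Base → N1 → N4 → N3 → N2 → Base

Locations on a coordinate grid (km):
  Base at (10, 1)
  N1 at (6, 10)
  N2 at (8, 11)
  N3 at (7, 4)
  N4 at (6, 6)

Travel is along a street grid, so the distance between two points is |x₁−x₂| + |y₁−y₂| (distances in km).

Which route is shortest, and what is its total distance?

32 km — Route A is the shortest.

Route A: 6 + 3 + 7 + 3 + 13 = 32
Route B: 13 + 7 + 8 + 7 + 9 = 44
Route C: 13 + 4 + 3 + 8 + 12 = 40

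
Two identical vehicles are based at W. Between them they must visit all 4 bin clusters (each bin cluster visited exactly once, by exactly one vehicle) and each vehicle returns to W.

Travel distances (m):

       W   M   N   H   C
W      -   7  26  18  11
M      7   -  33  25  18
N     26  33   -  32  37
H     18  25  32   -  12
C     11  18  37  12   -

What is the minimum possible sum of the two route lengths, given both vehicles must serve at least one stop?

Minimum combined distance: 95 m.

Try each way of splitting the stops between the two vehicles (each non-empty) and, for each split, find the best tour for each vehicle:
  {M} + {N, H, C}: 14 + 81 = 95
  {N} + {M, H, C}: 52 + 55 = 107
  {M, N} + {H, C}: 66 + 41 = 107
  {H} + {M, N, C}: 36 + 88 = 124
  {M, H} + {N, C}: 50 + 74 = 124
  {N, H} + {M, C}: 76 + 36 = 112
  … (7 splits in total)
Best: vehicle 1 W → M → W = 14; vehicle 2 W → N → H → C → W = 81; combined 95.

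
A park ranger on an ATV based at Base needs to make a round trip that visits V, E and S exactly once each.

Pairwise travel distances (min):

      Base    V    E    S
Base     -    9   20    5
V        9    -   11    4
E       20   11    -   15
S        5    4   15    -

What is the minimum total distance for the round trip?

Shortest round trip = 40 min.

With 3 stops there are 3!/2 = 3 distinct round trips (a route and its reverse cost the same).
Base→V→E→S→Base: 9+11+15+5 = 40
Base→V→S→E→Base: 9+4+15+20 = 48
Base→E→V→S→Base: 20+11+4+5 = 40
The minimum is 40.
One optimal route: Base → V → E → S → Base (or its reverse).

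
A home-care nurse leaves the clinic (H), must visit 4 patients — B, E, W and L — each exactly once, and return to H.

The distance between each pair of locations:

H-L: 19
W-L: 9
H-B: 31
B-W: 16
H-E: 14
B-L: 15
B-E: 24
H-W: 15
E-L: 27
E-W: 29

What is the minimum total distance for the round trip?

77 — the shortest possible round trip.

With 4 stops there are 4!/2 = 12 distinct round trips (a route and its reverse cost the same).
H → B → E → W → L → H: 31+24+29+9+19 = 112
H → B → E → L → W → H: 31+24+27+9+15 = 106
H → B → W → E → L → H: 31+16+29+27+19 = 122
H → B → W → L → E → H: 31+16+9+27+14 = 97
H → B → L → E → W → H: 31+15+27+29+15 = 117
H → B → L → W → E → H: 31+15+9+29+14 = 98
H → E → B → W → L → H: 14+24+16+9+19 = 82
H → E → B → L → W → H: 14+24+15+9+15 = 77
H → E → W → B → L → H: 14+29+16+15+19 = 93
H → E → L → B → W → H: 14+27+15+16+15 = 87
H → W → B → E → L → H: 15+16+24+27+19 = 101
H → W → E → B → L → H: 15+29+24+15+19 = 102
The minimum is 77.
One optimal route: H → E → B → L → W → H (or its reverse).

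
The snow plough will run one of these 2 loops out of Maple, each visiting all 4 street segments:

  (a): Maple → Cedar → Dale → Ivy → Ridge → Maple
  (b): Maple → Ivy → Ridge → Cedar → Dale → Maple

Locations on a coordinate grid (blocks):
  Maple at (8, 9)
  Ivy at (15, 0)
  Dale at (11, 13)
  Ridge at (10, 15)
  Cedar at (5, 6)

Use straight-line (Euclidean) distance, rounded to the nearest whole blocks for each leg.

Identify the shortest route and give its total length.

(a): 4 + 9 + 14 + 16 + 6 = 49
(b): 11 + 16 + 10 + 9 + 5 = 51

Shortest is (a), total 49 blocks.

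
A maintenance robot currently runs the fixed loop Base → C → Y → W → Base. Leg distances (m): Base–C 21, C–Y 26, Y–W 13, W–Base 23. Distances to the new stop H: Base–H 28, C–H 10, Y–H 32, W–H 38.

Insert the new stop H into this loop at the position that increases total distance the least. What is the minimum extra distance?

Insertion cost between consecutive stops i–j is d(i,H) + d(H,j) − d(i,j):
  between Base and C: 28 + 10 − 21 = 17
  between C and Y: 10 + 32 − 26 = 16
  between Y and W: 32 + 38 − 13 = 57
  between W and Base: 38 + 28 − 23 = 43
Cheapest insertion is between C and Y, adding 16.
New total = 83 + 16 = 99.

+16 m — insert H between C and Y.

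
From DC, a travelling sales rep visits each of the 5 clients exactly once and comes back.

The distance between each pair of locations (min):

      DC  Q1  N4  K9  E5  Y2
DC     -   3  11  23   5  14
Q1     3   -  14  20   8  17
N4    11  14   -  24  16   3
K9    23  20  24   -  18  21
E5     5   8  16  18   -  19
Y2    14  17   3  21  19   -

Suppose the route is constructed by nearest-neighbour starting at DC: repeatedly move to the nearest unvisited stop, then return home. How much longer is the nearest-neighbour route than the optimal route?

10 min longer than the optimal tour.

DC: Q1=3, E5=5, N4=11, Y2=14, K9=23 ⇒ Q1
Q1: E5=8, N4=14, Y2=17, K9=20 ⇒ E5
E5: N4=16, K9=18, Y2=19 ⇒ N4
N4: Y2=3, K9=24 ⇒ Y2
Y2: K9=21 ⇒ K9
NN route DC → Q1 → E5 → N4 → Y2 → K9 → DC costs 74.
Optimal: DC → Q1 → N4 → Y2 → K9 → E5 → DC costs 64 (by enumerating all 60 distinct tours).
Excess = 74 − 64 = 10.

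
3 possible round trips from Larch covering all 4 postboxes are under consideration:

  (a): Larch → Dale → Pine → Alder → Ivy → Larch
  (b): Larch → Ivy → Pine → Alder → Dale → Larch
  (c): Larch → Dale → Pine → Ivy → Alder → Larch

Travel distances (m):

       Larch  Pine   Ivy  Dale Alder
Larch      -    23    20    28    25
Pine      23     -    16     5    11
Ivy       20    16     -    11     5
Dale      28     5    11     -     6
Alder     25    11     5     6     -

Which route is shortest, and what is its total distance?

(a): 28 + 5 + 11 + 5 + 20 = 69
(b): 20 + 16 + 11 + 6 + 28 = 81
(c): 28 + 5 + 16 + 5 + 25 = 79

Shortest is (a), total 69 m.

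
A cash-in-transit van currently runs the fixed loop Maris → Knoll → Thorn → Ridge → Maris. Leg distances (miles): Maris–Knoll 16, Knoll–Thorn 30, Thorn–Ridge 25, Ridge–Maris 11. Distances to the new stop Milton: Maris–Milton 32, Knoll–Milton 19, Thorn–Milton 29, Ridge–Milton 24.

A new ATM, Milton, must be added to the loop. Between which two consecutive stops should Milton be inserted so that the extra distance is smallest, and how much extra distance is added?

Adding 18 miles by placing Milton on the Knoll–Thorn leg.

Insertion cost between consecutive stops i–j is d(i,Milton) + d(Milton,j) − d(i,j):
  between Maris and Knoll: 32 + 19 − 16 = 35
  between Knoll and Thorn: 19 + 29 − 30 = 18
  between Thorn and Ridge: 29 + 24 − 25 = 28
  between Ridge and Maris: 24 + 32 − 11 = 45
Cheapest insertion is between Knoll and Thorn, adding 18.
New total = 82 + 18 = 100.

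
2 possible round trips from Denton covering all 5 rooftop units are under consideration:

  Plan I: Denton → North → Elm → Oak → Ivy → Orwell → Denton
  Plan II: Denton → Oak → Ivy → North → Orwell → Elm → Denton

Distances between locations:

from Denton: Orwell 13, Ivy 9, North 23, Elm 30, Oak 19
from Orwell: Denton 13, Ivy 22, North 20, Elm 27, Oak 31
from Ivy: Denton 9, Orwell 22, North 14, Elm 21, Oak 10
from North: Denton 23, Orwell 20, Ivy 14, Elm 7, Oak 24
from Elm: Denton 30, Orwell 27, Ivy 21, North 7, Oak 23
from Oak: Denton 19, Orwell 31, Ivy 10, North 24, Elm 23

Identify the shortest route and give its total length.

Plan I: 23 + 7 + 23 + 10 + 22 + 13 = 98
Plan II: 19 + 10 + 14 + 20 + 27 + 30 = 120

98 — Plan I is the shortest.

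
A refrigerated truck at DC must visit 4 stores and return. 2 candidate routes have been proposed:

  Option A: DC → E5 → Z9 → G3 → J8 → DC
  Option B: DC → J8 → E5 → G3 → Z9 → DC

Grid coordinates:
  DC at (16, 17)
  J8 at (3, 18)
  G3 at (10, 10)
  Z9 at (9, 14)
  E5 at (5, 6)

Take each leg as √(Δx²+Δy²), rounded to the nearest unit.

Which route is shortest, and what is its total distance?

Option A: 16 + 9 + 4 + 11 + 13 = 53
Option B: 13 + 12 + 6 + 4 + 8 = 43

43 — Option B is the shortest.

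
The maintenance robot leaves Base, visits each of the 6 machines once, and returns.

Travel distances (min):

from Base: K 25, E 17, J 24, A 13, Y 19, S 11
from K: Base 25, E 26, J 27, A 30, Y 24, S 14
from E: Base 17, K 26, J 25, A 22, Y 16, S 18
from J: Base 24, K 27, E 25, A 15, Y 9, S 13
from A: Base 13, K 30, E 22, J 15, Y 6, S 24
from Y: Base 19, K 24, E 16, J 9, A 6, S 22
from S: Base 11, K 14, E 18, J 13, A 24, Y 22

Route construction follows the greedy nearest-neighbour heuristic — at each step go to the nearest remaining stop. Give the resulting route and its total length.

Base → [S:11 / A:13 / E:17 / Y:19 / J:24 / K:25] → S (11)
S → [J:13 / K:14 / E:18 / Y:22 / A:24] → J (13)
J → [Y:9 / A:15 / E:25 / K:27] → Y (9)
Y → [A:6 / E:16 / K:24] → A (6)
A → [E:22 / K:30] → E (22)
E → [K:26] → K (26)
Return K→Base: 25.
Total = 11 + 13 + 9 + 6 + 22 + 26 + 25 = 112.

112 min along Base → S → J → Y → A → E → K → Base.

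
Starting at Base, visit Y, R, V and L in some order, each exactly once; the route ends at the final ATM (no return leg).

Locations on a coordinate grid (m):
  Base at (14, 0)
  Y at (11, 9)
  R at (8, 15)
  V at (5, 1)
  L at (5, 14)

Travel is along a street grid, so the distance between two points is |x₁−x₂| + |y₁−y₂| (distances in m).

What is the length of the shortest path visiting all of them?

36 m — the minimum one-way total.

There are 4! = 24 possible orderings.
Base→Y→R→V→L: 12+9+17+13 = 51
Base→Y→R→L→V: 12+9+4+13 = 38
Base→Y→V→R→L: 12+14+17+4 = 47
Base→Y→V→L→R: 12+14+13+4 = 43
Base→Y→L→R→V: 12+11+4+17 = 44
Base→Y→L→V→R: 12+11+13+17 = 53
Base→R→Y→V→L: 21+9+14+13 = 57
Base→R→Y→L→V: 21+9+11+13 = 54
Base→R→V→Y→L: 21+17+14+11 = 63
Base→R→V→L→Y: 21+17+13+11 = 62
Base→R→L→Y→V: 21+4+11+14 = 50
Base→R→L→V→Y: 21+4+13+14 = 52
Base→V→Y→R→L: 10+14+9+4 = 37
Base→V→Y→L→R: 10+14+11+4 = 39
… (10 more)
Base→V→L→R→Y: 10+13+4+9 = 36  ← best
The minimum is 36.
One shortest path: Base → V → L → R → Y.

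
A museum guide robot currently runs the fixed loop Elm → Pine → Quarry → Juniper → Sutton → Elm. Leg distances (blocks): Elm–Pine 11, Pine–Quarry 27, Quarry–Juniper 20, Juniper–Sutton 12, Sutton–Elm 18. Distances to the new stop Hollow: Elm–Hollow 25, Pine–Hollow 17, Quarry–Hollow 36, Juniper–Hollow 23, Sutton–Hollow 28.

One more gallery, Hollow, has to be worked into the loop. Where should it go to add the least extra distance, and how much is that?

Insertion cost between consecutive stops i–j is d(i,Hollow) + d(Hollow,j) − d(i,j):
  between Elm and Pine: 25 + 17 − 11 = 31
  between Pine and Quarry: 17 + 36 − 27 = 26
  between Quarry and Juniper: 36 + 23 − 20 = 39
  between Juniper and Sutton: 23 + 28 − 12 = 39
  between Sutton and Elm: 28 + 25 − 18 = 35
Cheapest insertion is between Pine and Quarry, adding 26.
New total = 88 + 26 = 114.

+26 blocks — insert Hollow between Pine and Quarry.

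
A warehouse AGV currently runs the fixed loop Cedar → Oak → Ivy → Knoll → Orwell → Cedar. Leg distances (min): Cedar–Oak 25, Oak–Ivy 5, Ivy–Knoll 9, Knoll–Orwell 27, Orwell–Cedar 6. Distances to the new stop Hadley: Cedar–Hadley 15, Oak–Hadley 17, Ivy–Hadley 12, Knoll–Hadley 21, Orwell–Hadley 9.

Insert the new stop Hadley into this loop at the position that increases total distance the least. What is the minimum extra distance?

Insertion cost between consecutive stops i–j is d(i,Hadley) + d(Hadley,j) − d(i,j):
  between Cedar and Oak: 15 + 17 − 25 = 7
  between Oak and Ivy: 17 + 12 − 5 = 24
  between Ivy and Knoll: 12 + 21 − 9 = 24
  between Knoll and Orwell: 21 + 9 − 27 = 3
  between Orwell and Cedar: 9 + 15 − 6 = 18
Cheapest insertion is between Knoll and Orwell, adding 3.
New total = 72 + 3 = 75.

Adding 3 min by placing Hadley on the Knoll–Orwell leg.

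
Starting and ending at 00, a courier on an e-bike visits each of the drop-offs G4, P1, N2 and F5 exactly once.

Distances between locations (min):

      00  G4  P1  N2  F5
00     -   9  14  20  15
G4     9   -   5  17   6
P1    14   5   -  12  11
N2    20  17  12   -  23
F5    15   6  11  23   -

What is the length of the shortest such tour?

There are 12 distinct closed tours to check (reversals are equivalent).
00-G4-P1-N2-F5-00: 9+5+12+23+15 = 64
00-G4-P1-F5-N2-00: 9+5+11+23+20 = 68
00-G4-N2-P1-F5-00: 9+17+12+11+15 = 64
00-G4-N2-F5-P1-00: 9+17+23+11+14 = 74
00-G4-F5-P1-N2-00: 9+6+11+12+20 = 58
00-G4-F5-N2-P1-00: 9+6+23+12+14 = 64
00-P1-G4-N2-F5-00: 14+5+17+23+15 = 74
00-P1-G4-F5-N2-00: 14+5+6+23+20 = 68
00-P1-N2-G4-F5-00: 14+12+17+6+15 = 64
00-P1-F5-G4-N2-00: 14+11+6+17+20 = 68
00-N2-G4-P1-F5-00: 20+17+5+11+15 = 68
00-N2-P1-G4-F5-00: 20+12+5+6+15 = 58
The minimum is 58.
One optimal route: 00 → G4 → F5 → P1 → N2 → 00 (or its reverse).

Shortest round trip = 58 min.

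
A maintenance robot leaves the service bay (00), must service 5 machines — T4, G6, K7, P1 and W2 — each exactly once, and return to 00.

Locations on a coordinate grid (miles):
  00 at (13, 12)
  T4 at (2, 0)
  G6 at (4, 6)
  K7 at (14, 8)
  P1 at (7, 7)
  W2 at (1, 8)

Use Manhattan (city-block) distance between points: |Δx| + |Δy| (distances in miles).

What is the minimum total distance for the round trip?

Minimum total distance: 50 miles.

There are 60 distinct closed tours to check (reversals are equivalent).
00→T4→G6→K7→P1→W2→00: 23+8+12+8+7+16 = 74
00→T4→G6→K7→W2→P1→00: 23+8+12+13+7+11 = 74
00→T4→G6→P1→K7→W2→00: 23+8+4+8+13+16 = 72
00→T4→G6→P1→W2→K7→00: 23+8+4+7+13+5 = 60
00→T4→G6→W2→K7→P1→00: 23+8+5+13+8+11 = 68
00→T4→G6→W2→P1→K7→00: 23+8+5+7+8+5 = 56
00→T4→K7→G6→P1→W2→00: 23+20+12+4+7+16 = 82
00→T4→K7→G6→W2→P1→00: 23+20+12+5+7+11 = 78
00→T4→K7→P1→G6→W2→00: 23+20+8+4+5+16 = 76
00→T4→K7→P1→W2→G6→00: 23+20+8+7+5+15 = 78
00→T4→K7→W2→G6→P1→00: 23+20+13+5+4+11 = 76
00→T4→K7→W2→P1→G6→00: 23+20+13+7+4+15 = 82
00→T4→P1→G6→K7→W2→00: 23+12+4+12+13+16 = 80
00→T4→P1→G6→W2→K7→00: 23+12+4+5+13+5 = 62
… (46 more)
00→K7→P1→G6→T4→W2→00: 5+8+4+8+9+16 = 50  ← best
The minimum is 50.
One optimal route: 00 → K7 → P1 → G6 → T4 → W2 → 00 (or its reverse).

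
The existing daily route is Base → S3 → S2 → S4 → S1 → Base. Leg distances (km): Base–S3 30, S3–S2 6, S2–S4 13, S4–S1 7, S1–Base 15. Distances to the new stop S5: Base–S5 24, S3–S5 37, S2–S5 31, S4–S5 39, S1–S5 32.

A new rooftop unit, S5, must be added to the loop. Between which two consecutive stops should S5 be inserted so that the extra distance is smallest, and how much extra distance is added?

Adding 31 km by placing S5 on the Base–S3 leg.

Insertion cost between consecutive stops i–j is d(i,S5) + d(S5,j) − d(i,j):
  between Base and S3: 24 + 37 − 30 = 31
  between S3 and S2: 37 + 31 − 6 = 62
  between S2 and S4: 31 + 39 − 13 = 57
  between S4 and S1: 39 + 32 − 7 = 64
  between S1 and Base: 32 + 24 − 15 = 41
Cheapest insertion is between Base and S3, adding 31.
New total = 71 + 31 = 102.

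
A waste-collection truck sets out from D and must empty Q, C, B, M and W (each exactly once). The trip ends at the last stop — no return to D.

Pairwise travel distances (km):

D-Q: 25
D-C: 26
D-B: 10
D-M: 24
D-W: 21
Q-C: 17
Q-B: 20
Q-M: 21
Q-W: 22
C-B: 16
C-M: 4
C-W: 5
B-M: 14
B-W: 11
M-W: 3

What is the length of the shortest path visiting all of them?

45 km — the minimum one-way total.

There are 5! = 120 possible orderings.
D → Q → C → B → M → W: 25+17+16+14+3 = 75
D → Q → C → B → W → M: 25+17+16+11+3 = 72
D → Q → C → M → B → W: 25+17+4+14+11 = 71
D → Q → C → M → W → B: 25+17+4+3+11 = 60
D → Q → C → W → B → M: 25+17+5+11+14 = 72
D → Q → C → W → M → B: 25+17+5+3+14 = 64
D → Q → B → C → M → W: 25+20+16+4+3 = 68
D → Q → B → C → W → M: 25+20+16+5+3 = 69
D → Q → B → M → C → W: 25+20+14+4+5 = 68
D → Q → B → M → W → C: 25+20+14+3+5 = 67
D → Q → B → W → C → M: 25+20+11+5+4 = 65
D → Q → B → W → M → C: 25+20+11+3+4 = 63
D → Q → M → C → B → W: 25+21+4+16+11 = 77
D → Q → M → C → W → B: 25+21+4+5+11 = 66
… (106 more)
D → B → W → M → C → Q: 10+11+3+4+17 = 45  ← best
The minimum is 45.
One shortest path: D → B → W → M → C → Q.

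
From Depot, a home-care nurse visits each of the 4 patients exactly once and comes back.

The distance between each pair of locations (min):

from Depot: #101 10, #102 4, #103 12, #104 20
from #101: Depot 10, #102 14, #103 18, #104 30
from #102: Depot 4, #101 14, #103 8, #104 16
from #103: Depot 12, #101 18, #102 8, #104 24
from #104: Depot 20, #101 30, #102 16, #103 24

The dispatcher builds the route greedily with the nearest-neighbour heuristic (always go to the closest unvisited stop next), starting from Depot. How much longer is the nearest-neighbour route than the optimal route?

From Depot: #102=4, #101=10, #103=12, #104=20 → choose #102 (4).
From #102: #103=8, #101=14, #104=16 → choose #103 (8).
From #103: #101=18, #104=24 → choose #101 (18).
From #101: #104=30 → choose #104 (30).
NN route Depot → #102 → #103 → #101 → #104 → Depot costs 80.
Optimal: Depot → #101 → #103 → #102 → #104 → Depot costs 72 (by enumerating all 12 distinct tours).
Excess = 80 − 72 = 8.

The nearest-neighbour route is 8 min longer than optimal.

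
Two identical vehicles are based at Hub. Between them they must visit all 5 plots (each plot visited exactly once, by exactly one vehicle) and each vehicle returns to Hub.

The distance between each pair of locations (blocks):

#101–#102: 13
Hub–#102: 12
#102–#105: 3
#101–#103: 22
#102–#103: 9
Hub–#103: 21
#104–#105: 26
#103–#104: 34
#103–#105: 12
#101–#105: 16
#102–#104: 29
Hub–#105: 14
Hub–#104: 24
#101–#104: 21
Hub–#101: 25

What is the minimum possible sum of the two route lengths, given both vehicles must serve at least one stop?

116 blocks — the smallest possible combined total.

Check every non-empty split of the stops between the two vehicles; for each half take its own optimal tour:
  {#101} + {#102, #103, #104, #105}: 50 + 83 = 133
  {#102} + {#101, #103, #104, #105}: 24 + 93 = 117
  {#101, #102} + {#103, #104, #105}: 50 + 83 = 133
  {#103} + {#101, #102, #104, #105}: 42 + 75 = 117
  {#101, #103} + {#102, #104, #105}: 68 + 65 = 133
  {#102, #103} + {#101, #104, #105}: 42 + 75 = 117
  … (15 splits in total)
  {#101, #102, #103, #104} + {#105}: 88 + 28 = 116  ← best
Best: vehicle 1 Hub → #102 → #103 → #101 → #104 → Hub = 88; vehicle 2 Hub → #105 → Hub = 28; combined 116.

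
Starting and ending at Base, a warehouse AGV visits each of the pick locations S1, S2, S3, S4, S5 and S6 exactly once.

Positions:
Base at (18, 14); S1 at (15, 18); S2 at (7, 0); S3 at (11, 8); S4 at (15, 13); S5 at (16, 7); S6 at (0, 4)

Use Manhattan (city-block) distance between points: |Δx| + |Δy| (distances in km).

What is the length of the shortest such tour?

Base - S1 - S2 - S3 - S4 - S5 - S6 - Base: 7+26+12+9+7+19+28 = 108
Base - S1 - S2 - S3 - S4 - S6 - S5 - Base: 7+26+12+9+24+19+9 = 106
Base - S1 - S2 - S3 - S5 - S4 - S6 - Base: 7+26+12+6+7+24+28 = 110
Base - S1 - S2 - S3 - S5 - S6 - S4 - Base: 7+26+12+6+19+24+4 = 98
Base - S1 - S2 - S3 - S6 - S4 - S5 - Base: 7+26+12+15+24+7+9 = 100
Base - S1 - S2 - S3 - S6 - S5 - S4 - Base: 7+26+12+15+19+7+4 = 90
Base - S1 - S2 - S4 - S3 - S5 - S6 - Base: 7+26+21+9+6+19+28 = 116
Base - S1 - S2 - S4 - S3 - S6 - S5 - Base: 7+26+21+9+15+19+9 = 106
… (352 more)
Base - S1 - S4 - S3 - S2 - S6 - S5 - Base: 7+5+9+12+11+19+9 = 72  ← best
The minimum is 72.
One optimal route: Base → S1 → S4 → S3 → S2 → S6 → S5 → Base (or its reverse).

Shortest round trip = 72 km.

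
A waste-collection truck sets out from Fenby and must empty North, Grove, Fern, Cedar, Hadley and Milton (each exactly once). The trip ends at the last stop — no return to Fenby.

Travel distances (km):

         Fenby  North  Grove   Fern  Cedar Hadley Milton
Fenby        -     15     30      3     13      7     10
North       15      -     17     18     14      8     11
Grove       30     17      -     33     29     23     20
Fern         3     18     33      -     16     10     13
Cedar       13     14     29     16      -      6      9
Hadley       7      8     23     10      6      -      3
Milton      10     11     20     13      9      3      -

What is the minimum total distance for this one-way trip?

There are 6! = 720 possible orderings.
Fenby - North - Grove - Fern - Cedar - Hadley - Milton: 15+17+33+16+6+3 = 90
Fenby - North - Grove - Fern - Cedar - Milton - Hadley: 15+17+33+16+9+3 = 93
Fenby - North - Grove - Fern - Hadley - Cedar - Milton: 15+17+33+10+6+9 = 90
Fenby - North - Grove - Fern - Hadley - Milton - Cedar: 15+17+33+10+3+9 = 87
Fenby - North - Grove - Fern - Milton - Cedar - Hadley: 15+17+33+13+9+6 = 93
Fenby - North - Grove - Fern - Milton - Hadley - Cedar: 15+17+33+13+3+6 = 87
Fenby - North - Grove - Cedar - Fern - Hadley - Milton: 15+17+29+16+10+3 = 90
Fenby - North - Grove - Cedar - Fern - Milton - Hadley: 15+17+29+16+13+3 = 93
… (712 more)
Fenby - Fern - Cedar - Hadley - Milton - North - Grove: 3+16+6+3+11+17 = 56  ← best
The minimum is 56.
One shortest path: Fenby → Fern → Cedar → Hadley → Milton → North → Grove.

56 km — the minimum one-way total.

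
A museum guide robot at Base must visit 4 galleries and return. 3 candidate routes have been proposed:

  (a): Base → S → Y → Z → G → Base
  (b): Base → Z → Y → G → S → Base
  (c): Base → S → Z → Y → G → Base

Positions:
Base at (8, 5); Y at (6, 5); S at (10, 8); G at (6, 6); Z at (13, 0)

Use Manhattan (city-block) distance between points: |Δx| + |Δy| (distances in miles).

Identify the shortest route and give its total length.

(a): 5 + 7 + 12 + 13 + 3 = 40
(b): 10 + 12 + 1 + 6 + 5 = 34
(c): 5 + 11 + 12 + 1 + 3 = 32

32 miles — (c) is the shortest.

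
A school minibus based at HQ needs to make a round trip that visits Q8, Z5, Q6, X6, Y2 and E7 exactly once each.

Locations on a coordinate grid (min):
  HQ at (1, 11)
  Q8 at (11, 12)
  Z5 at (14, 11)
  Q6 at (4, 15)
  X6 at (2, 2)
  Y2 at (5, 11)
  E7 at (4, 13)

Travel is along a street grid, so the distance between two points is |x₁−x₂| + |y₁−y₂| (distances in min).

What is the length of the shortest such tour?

HQ→Q8→Z5→Q6→X6→Y2→E7→HQ: 11+4+14+15+12+3+5 = 64
HQ→Q8→Z5→Q6→X6→E7→Y2→HQ: 11+4+14+15+13+3+4 = 64
HQ→Q8→Z5→Q6→Y2→X6→E7→HQ: 11+4+14+5+12+13+5 = 64
HQ→Q8→Z5→Q6→Y2→E7→X6→HQ: 11+4+14+5+3+13+10 = 60
HQ→Q8→Z5→Q6→E7→X6→Y2→HQ: 11+4+14+2+13+12+4 = 60
HQ→Q8→Z5→Q6→E7→Y2→X6→HQ: 11+4+14+2+3+12+10 = 56
HQ→Q8→Z5→X6→Q6→Y2→E7→HQ: 11+4+21+15+5+3+5 = 64
HQ→Q8→Z5→X6→Q6→E7→Y2→HQ: 11+4+21+15+2+3+4 = 60
… (352 more)
HQ→Q6→E7→Q8→Z5→Y2→X6→HQ: 7+2+8+4+9+12+10 = 52  ← best
The minimum is 52.
One optimal route: HQ → Q6 → E7 → Q8 → Z5 → Y2 → X6 → HQ (or its reverse).

Minimum total distance: 52 min.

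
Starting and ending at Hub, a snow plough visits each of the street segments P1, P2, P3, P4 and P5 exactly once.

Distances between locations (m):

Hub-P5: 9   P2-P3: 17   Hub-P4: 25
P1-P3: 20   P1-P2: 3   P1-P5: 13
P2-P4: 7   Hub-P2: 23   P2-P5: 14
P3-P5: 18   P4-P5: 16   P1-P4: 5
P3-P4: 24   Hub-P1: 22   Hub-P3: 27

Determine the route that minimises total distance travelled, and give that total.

With 5 stops there are 5!/2 = 60 distinct round trips (a route and its reverse cost the same).
Hub→P1→P2→P3→P4→P5→Hub: 22+3+17+24+16+9 = 91
Hub→P1→P2→P3→P5→P4→Hub: 22+3+17+18+16+25 = 101
Hub→P1→P2→P4→P3→P5→Hub: 22+3+7+24+18+9 = 83
Hub→P1→P2→P4→P5→P3→Hub: 22+3+7+16+18+27 = 93
Hub→P1→P2→P5→P3→P4→Hub: 22+3+14+18+24+25 = 106
Hub→P1→P2→P5→P4→P3→Hub: 22+3+14+16+24+27 = 106
Hub→P1→P3→P2→P4→P5→Hub: 22+20+17+7+16+9 = 91
Hub→P1→P3→P2→P5→P4→Hub: 22+20+17+14+16+25 = 114
Hub→P1→P3→P4→P2→P5→Hub: 22+20+24+7+14+9 = 96
Hub→P1→P3→P4→P5→P2→Hub: 22+20+24+16+14+23 = 119
Hub→P1→P3→P5→P2→P4→Hub: 22+20+18+14+7+25 = 106
Hub→P1→P3→P5→P4→P2→Hub: 22+20+18+16+7+23 = 106
Hub→P1→P4→P2→P3→P5→Hub: 22+5+7+17+18+9 = 78
Hub→P1→P4→P2→P5→P3→Hub: 22+5+7+14+18+27 = 93
… (46 more)
Hub→P3→P2→P1→P4→P5→Hub: 27+17+3+5+16+9 = 77  ← best
The minimum is 77.
One optimal route: Hub → P3 → P2 → P1 → P4 → P5 → Hub (or its reverse).

77 m — the shortest possible round trip.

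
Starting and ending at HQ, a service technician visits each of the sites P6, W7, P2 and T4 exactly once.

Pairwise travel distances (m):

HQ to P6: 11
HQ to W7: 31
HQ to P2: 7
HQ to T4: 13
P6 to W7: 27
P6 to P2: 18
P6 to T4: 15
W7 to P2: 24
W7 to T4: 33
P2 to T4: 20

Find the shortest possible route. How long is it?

There are 12 distinct closed tours to check (reversals are equivalent).
HQ → P6 → W7 → P2 → T4 → HQ: 11+27+24+20+13 = 95
HQ → P6 → W7 → T4 → P2 → HQ: 11+27+33+20+7 = 98
HQ → P6 → P2 → W7 → T4 → HQ: 11+18+24+33+13 = 99
HQ → P6 → P2 → T4 → W7 → HQ: 11+18+20+33+31 = 113
HQ → P6 → T4 → W7 → P2 → HQ: 11+15+33+24+7 = 90
HQ → P6 → T4 → P2 → W7 → HQ: 11+15+20+24+31 = 101
HQ → W7 → P6 → P2 → T4 → HQ: 31+27+18+20+13 = 109
HQ → W7 → P6 → T4 → P2 → HQ: 31+27+15+20+7 = 100
HQ → W7 → P2 → P6 → T4 → HQ: 31+24+18+15+13 = 101
HQ → W7 → T4 → P6 → P2 → HQ: 31+33+15+18+7 = 104
HQ → P2 → P6 → W7 → T4 → HQ: 7+18+27+33+13 = 98
HQ → P2 → W7 → P6 → T4 → HQ: 7+24+27+15+13 = 86
The minimum is 86.
One optimal route: HQ → P2 → W7 → P6 → T4 → HQ (or its reverse).

Shortest round trip = 86 m.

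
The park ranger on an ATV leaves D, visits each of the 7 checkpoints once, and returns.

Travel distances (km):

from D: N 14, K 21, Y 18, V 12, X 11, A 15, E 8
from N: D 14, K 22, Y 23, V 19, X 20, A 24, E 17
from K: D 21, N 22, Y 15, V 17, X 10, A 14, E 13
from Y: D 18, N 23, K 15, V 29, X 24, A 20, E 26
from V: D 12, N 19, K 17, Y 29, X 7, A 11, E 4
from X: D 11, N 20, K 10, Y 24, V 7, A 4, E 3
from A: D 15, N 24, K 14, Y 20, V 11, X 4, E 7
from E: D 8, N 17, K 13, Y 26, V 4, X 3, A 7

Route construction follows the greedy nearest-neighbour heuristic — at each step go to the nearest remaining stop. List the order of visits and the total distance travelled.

Total distance 95 km via the nearest-neighbour route D → E → X → A → V → K → Y → N → D.

At D the remaining stops are E 8, X 11, V 12, N 14, A 15, Y 18, K 21; go to E.
At E the remaining stops are X 3, V 4, A 7, K 13, N 17, Y 26; go to X.
At X the remaining stops are A 4, V 7, K 10, N 20, Y 24; go to A.
At A the remaining stops are V 11, K 14, Y 20, N 24; go to V.
At V the remaining stops are K 17, N 19, Y 29; go to K.
At K the remaining stops are Y 15, N 22; go to Y.
At Y the remaining stops are N 23; go to N.
Return N→D: 14.
Total = 8 + 3 + 4 + 11 + 17 + 15 + 23 + 14 = 95.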